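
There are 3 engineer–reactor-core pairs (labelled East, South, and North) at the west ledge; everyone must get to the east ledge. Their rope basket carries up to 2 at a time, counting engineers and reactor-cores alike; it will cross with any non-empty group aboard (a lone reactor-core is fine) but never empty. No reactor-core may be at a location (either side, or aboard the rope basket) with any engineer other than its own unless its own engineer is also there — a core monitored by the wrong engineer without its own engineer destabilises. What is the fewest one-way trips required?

11

Counting alone: each trip to the east ledge takes at most 2 across and each return brings at least 1 back, so after t trips out (and t−1 returns) at most 2t − (t−1) of the 6 are across; that first reaches 6 at t = 5, so at least 9 crossings are needed.
The safety rule pushes this higher. Following every safe sequence of crossings, the most of the 6 that can be at the east ledge as the rope basket arrives there on crossing 9 is 5 — never all 6.
So no plan with fewer than 11 crossings exists, and this one achieves 11:
1. engineer East and reactor-core East cross → the east ledge.
2. engineer East crosses ← the west ledge.
3. reactor-core North and reactor-core South cross → the east ledge.
4. reactor-core East crosses ← the west ledge.
5. engineer North and engineer South cross → the east ledge.
6. engineer South and reactor-core South cross ← the west ledge.
7. engineer East and engineer South cross → the east ledge.
8. reactor-core North crosses ← the west ledge.
9. reactor-core East and reactor-core South cross → the east ledge.
10. engineer North crosses ← the west ledge.
11. engineer North and reactor-core North cross → the east ledge.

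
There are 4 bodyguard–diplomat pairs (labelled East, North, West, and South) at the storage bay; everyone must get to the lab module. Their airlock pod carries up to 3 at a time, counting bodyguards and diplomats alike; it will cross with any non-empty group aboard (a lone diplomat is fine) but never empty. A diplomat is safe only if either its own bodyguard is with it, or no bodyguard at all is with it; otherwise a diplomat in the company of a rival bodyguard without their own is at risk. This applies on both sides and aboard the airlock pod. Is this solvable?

1. bodyguard East and diplomat East cross → the lab module.
2. bodyguard East crosses ← the storage bay.
3. bodyguard East, bodyguard North, and diplomat North cross → the lab module.
4. bodyguard East and diplomat East cross ← the storage bay.
5. bodyguard East, bodyguard South, and bodyguard West cross → the lab module.
6. diplomat North crosses ← the storage bay.
7. diplomat East and diplomat North cross → the lab module.
8. diplomat East crosses ← the storage bay.
9. diplomat East, diplomat South, and diplomat West cross → the lab module.

Yes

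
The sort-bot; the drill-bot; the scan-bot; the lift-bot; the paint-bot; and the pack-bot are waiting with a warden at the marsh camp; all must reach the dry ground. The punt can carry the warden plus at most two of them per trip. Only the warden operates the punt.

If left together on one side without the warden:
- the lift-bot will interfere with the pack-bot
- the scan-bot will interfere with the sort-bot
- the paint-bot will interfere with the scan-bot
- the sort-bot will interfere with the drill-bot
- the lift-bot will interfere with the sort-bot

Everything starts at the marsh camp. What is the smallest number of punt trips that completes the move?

Whatever the first load, the items left behind include a forbidden pair without the warden. No opening move is safe, so no plan exists.

impossible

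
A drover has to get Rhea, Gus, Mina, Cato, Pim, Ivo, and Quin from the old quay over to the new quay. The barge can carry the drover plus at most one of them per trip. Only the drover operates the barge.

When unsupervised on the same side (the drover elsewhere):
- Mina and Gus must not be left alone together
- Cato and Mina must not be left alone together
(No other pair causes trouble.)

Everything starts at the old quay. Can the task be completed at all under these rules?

Yes

1. Drover goes to the new quay with Mina.  [the old quay: Cato, Gus, Ivo, Pim, Quin, Rhea | the new quay: Mina]
2. Drover goes back to the old quay alone.  [the old quay: Cato, Gus, Ivo, Pim, Quin, Rhea | the new quay: Mina]
3. Drover goes to the new quay with Rhea.  [the old quay: Cato, Gus, Ivo, Pim, Quin | the new quay: Mina, Rhea]
4. Drover goes back to the old quay alone.  [the old quay: Cato, Gus, Ivo, Pim, Quin | the new quay: Mina, Rhea]
5. Drover goes to the new quay with Gus.  [the old quay: Cato, Ivo, Pim, Quin | the new quay: Gus, Mina, Rhea]
6. Drover goes back to the old quay with Mina.  [the old quay: Cato, Ivo, Mina, Pim, Quin | the new quay: Gus, Rhea]
7. Drover goes to the new quay with Cato.  [the old quay: Ivo, Mina, Pim, Quin | the new quay: Cato, Gus, Rhea]
8. Drover goes back to the old quay alone.  [the old quay: Ivo, Mina, Pim, Quin | the new quay: Cato, Gus, Rhea]
9. Drover goes to the new quay with Pim.  [the old quay: Ivo, Mina, Quin | the new quay: Cato, Gus, Pim, Rhea]
10. Drover goes back to the old quay alone.  [the old quay: Ivo, Mina, Quin | the new quay: Cato, Gus, Pim, Rhea]
11. Drover goes to the new quay with Ivo.  [the old quay: Mina, Quin | the new quay: Cato, Gus, Ivo, Pim, Rhea]
12. Drover goes back to the old quay alone.  [the old quay: Mina, Quin | the new quay: Cato, Gus, Ivo, Pim, Rhea]
13. Drover goes to the new quay with Quin.  [the old quay: Mina | the new quay: Cato, Gus, Ivo, Pim, Quin, Rhea]
14. Drover goes back to the old quay alone.  [the old quay: Mina | the new quay: Cato, Gus, Ivo, Pim, Quin, Rhea]
15. Drover goes to the new quay with Mina.  [the old quay: — | the new quay: Cato, Gus, Ivo, Mina, Pim, Quin, Rhea]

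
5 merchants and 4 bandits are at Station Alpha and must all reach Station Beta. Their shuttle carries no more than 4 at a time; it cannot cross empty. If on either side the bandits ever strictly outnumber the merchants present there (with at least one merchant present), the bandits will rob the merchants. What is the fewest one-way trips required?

5

Counting alone: each trip to Station Beta takes at most 4 across and each return brings at least 1 back, so after t trips out (and t−1 returns) at most 4t − (t−1) of the 9 are across; that first reaches 9 at t = 3, so at least 5 crossings are needed.
The plan below uses exactly 5 crossings, so it is optimal:
1. 3 bandits → Station Beta.  (Station Alpha: 5M 1B; Station Beta: 0M 3B)
2. 1 bandit ← Station Alpha.  (Station Alpha: 5M 2B; Station Beta: 0M 2B)
3. 3 merchants and 1 bandit → Station Beta.  (Station Alpha: 2M 1B; Station Beta: 3M 3B)
4. 1 bandit ← Station Alpha.  (Station Alpha: 2M 2B; Station Beta: 3M 2B)
5. 2 merchants and 2 bandits → Station Beta.  (Station Alpha: 0M 0B; Station Beta: 5M 4B)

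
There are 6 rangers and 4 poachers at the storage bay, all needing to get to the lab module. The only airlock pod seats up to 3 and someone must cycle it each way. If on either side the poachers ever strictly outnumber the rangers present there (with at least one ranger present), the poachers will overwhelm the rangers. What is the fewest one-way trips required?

9

Counting alone: each trip to the lab module takes at most 3 across and each return brings at least 1 back, so after t trips out (and t−1 returns) at most 3t − (t−1) of the 10 are across; that first reaches 10 at t = 5, so at least 9 crossings are needed.
The plan below uses exactly 9 crossings, so it is optimal:
1. 2 poachers → the lab module.  (the storage bay: 6R 2P; the lab module: 0R 2P)
2. 1 poacher ← the storage bay.  (the storage bay: 6R 3P; the lab module: 0R 1P)
3. 3 poachers → the lab module.  (the storage bay: 6R 0P; the lab module: 0R 4P)
4. 1 poacher ← the storage bay.  (the storage bay: 6R 1P; the lab module: 0R 3P)
5. 3 rangers → the lab module.  (the storage bay: 3R 1P; the lab module: 3R 3P)
6. 1 poacher ← the storage bay.  (the storage bay: 3R 2P; the lab module: 3R 2P)
7. 1 ranger and 2 poachers → the lab module.  (the storage bay: 2R 0P; the lab module: 4R 4P)
8. 1 poacher ← the storage bay.  (the storage bay: 2R 1P; the lab module: 4R 3P)
9. 2 rangers and 1 poacher → the lab module.  (the storage bay: 0R 0P; the lab module: 6R 4P)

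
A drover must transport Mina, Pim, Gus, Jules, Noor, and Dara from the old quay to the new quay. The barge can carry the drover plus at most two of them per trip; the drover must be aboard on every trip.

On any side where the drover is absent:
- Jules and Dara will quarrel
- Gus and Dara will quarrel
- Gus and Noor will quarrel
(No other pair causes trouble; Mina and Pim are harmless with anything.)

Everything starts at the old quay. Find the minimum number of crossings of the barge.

Counting alone: the drover can take at most 2 across per trip to the new quay, so moving all 6 needs at least 3 loaded trips out, with a return between consecutive ones — at least 5 crossings.
The plan below uses exactly 5 crossings, so it is optimal:
1. Drover goes to the new quay with Gus and Jules.
2. Drover goes back to the old quay alone.
3. Drover goes to the new quay with Mina and Pim.
4. Drover goes back to the old quay alone.
5. Drover goes to the new quay with Dara and Noor.

5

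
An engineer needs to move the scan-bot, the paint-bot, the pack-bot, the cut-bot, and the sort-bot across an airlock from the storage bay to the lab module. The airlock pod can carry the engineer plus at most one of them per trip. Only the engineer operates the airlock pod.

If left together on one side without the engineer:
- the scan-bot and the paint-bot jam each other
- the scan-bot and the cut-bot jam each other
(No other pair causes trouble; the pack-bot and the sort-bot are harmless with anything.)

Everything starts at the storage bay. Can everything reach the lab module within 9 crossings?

No

Counting alone: the engineer can take at most 1 across per trip to the lab module, so moving all 5 needs at least 5 loaded trips out, with a return between consecutive ones — at least 9 crossings.
The safety rule pushes this higher. Following every safe sequence of crossings, the most of the 5 that can be at the lab module as the airlock pod arrives there on crossing 9 is 4 — never all 5.
So the move cannot be finished within 9 crossings. (The shortest complete plan takes 11:)
1. Engineer goes to the lab module with the scan-bot.  [the storage bay: the cut-bot, the pack-bot, the paint-bot, the sort-bot | the lab module: the scan-bot]
2. Engineer goes back to the storage bay alone.  [the storage bay: the cut-bot, the pack-bot, the paint-bot, the sort-bot | the lab module: the scan-bot]
3. Engineer goes to the lab module with the paint-bot.  [the storage bay: the cut-bot, the pack-bot, the sort-bot | the lab module: the paint-bot, the scan-bot]
4. Engineer goes back to the storage bay with the scan-bot.  [the storage bay: the cut-bot, the pack-bot, the scan-bot, the sort-bot | the lab module: the paint-bot]
5. Engineer goes to the lab module with the cut-bot.  [the storage bay: the pack-bot, the scan-bot, the sort-bot | the lab module: the cut-bot, the paint-bot]
6. Engineer goes back to the storage bay alone.  [the storage bay: the pack-bot, the scan-bot, the sort-bot | the lab module: the cut-bot, the paint-bot]
7. Engineer goes to the lab module with the pack-bot.  [the storage bay: the scan-bot, the sort-bot | the lab module: the cut-bot, the pack-bot, the paint-bot]
8. Engineer goes back to the storage bay alone.  [the storage bay: the scan-bot, the sort-bot | the lab module: the cut-bot, the pack-bot, the paint-bot]
9. Engineer goes to the lab module with the sort-bot.  [the storage bay: the scan-bot | the lab module: the cut-bot, the pack-bot, the paint-bot, the sort-bot]
10. Engineer goes back to the storage bay alone.  [the storage bay: the scan-bot | the lab module: the cut-bot, the pack-bot, the paint-bot, the sort-bot]
11. Engineer goes to the lab module with the scan-bot.  [the storage bay: — | the lab module: the cut-bot, the pack-bot, the paint-bot, the scan-bot, the sort-bot]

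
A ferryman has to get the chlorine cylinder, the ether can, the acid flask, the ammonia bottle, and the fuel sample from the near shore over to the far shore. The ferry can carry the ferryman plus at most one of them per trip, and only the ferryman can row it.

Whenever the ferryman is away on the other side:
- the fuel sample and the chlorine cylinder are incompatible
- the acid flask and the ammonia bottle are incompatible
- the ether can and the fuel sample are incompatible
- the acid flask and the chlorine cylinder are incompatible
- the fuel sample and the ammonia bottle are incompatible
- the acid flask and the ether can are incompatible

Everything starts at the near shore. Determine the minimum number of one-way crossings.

impossible

Whatever the first load, the items left behind include a forbidden pair without the ferryman. No opening move is safe, so no plan exists.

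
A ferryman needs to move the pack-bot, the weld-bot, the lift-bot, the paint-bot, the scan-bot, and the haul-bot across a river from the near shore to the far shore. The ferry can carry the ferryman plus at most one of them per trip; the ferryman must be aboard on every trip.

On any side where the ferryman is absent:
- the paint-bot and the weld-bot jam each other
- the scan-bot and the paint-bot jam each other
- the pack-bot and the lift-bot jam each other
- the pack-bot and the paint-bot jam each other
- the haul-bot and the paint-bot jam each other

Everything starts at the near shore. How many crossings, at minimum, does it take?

Whatever the first load, the items left behind include a forbidden pair without the ferryman. No opening move is safe, so no plan exists.

impossible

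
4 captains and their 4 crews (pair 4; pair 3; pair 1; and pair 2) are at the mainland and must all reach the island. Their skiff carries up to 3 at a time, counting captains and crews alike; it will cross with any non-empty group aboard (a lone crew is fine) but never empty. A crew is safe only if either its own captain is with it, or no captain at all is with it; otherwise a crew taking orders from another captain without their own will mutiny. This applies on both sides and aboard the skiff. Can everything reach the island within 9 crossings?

Yes — this plan uses 9 crossings (≤ 9):
1. captain 4 and crew 4 cross → the island.
2. captain 4 crosses ← the mainland.
3. captain 3, captain 4, and crew 3 cross → the island.
4. captain 4 and crew 4 cross ← the mainland.
5. captain 1, captain 2, and captain 4 cross → the island.
6. crew 3 crosses ← the mainland.
7. crew 3 and crew 4 cross → the island.
8. crew 4 crosses ← the mainland.
9. crew 1, crew 2, and crew 4 cross → the island.

Yes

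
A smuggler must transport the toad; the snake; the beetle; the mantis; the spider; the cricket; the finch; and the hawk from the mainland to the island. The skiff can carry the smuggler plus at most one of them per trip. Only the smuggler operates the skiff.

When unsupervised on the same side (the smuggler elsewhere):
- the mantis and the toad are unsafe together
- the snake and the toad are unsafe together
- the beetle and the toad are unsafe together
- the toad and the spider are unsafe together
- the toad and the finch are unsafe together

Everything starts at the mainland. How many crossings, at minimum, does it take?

Following every safe sequence of crossings from the start, the most of the 8 that can be at the island as the skiff arrives there on crossings 1, 3, 5, 7 is 1, 2, 3, 4 respectively; the best ever achieved is 4 of 8.
From crossing 9 on, no configuration arises that was not already reachable earlier: only 52 distinct safe configurations (who is on which side, and where the skiff is) can ever be reached, none of them has everyone across, and every continuation just revisits them. So no valid plan exists.

impossible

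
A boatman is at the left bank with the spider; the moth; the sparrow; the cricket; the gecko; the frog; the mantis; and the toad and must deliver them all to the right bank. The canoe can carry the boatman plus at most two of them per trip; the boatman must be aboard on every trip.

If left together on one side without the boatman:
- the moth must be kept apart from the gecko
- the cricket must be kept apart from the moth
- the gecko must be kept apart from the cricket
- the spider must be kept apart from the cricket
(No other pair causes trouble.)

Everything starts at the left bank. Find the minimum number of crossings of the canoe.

13

Counting alone: the boatman can take at most 2 across per trip to the right bank, so moving all 8 needs at least 4 loaded trips out, with a return between consecutive ones — at least 7 crossings.
The safety rule pushes this higher. Following every safe sequence of crossings, the most of the 8 that can be at the right bank as the canoe arrives there on crossings 7, 9, 11 is 5, 6, 7 respectively — never all 8.
So no plan with fewer than 13 crossings exists, and this one achieves 13:
1. Boatman goes to the right bank with the cricket and the moth.
2. Boatman goes back to the left bank with the moth.
3. Boatman goes to the right bank with the moth and the spider.
4. Boatman goes back to the left bank with the cricket.
5. Boatman goes to the right bank with the cricket and the sparrow.
6. Boatman goes back to the left bank with the cricket.
7. Boatman goes to the right bank with the cricket and the frog.
8. Boatman goes back to the left bank with the cricket.
9. Boatman goes to the right bank with the cricket and the mantis.
10. Boatman goes back to the left bank with the cricket.
11. Boatman goes to the right bank with the cricket and the toad.
12. Boatman goes back to the left bank with the cricket.
13. Boatman goes to the right bank with the cricket and the gecko.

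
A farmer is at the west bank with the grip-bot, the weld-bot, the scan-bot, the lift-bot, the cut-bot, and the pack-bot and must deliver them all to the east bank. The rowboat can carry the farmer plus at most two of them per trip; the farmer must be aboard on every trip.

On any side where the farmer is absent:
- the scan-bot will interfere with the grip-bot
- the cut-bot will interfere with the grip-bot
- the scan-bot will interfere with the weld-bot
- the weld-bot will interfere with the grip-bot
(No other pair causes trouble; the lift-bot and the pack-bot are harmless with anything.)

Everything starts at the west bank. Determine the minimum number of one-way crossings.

9

Counting alone: the farmer can take at most 2 across per trip to the east bank, so moving all 6 needs at least 3 loaded trips out, with a return between consecutive ones — at least 5 crossings.
The safety rule pushes this higher. Following every safe sequence of crossings, the most of the 6 that can be at the east bank as the rowboat arrives there on crossings 5, 7 is 4, 5 respectively — never all 6.
So no plan with fewer than 9 crossings exists, and this one achieves 9:
1. Farmer goes to the east bank with the grip-bot and the weld-bot.  [the west bank: the cut-bot, the lift-bot, the pack-bot, the scan-bot | the east bank: the grip-bot, the weld-bot]
2. Farmer goes back to the west bank with the grip-bot.  [the west bank: the cut-bot, the grip-bot, the lift-bot, the pack-bot, the scan-bot | the east bank: the weld-bot]
3. Farmer goes to the east bank with the grip-bot and the lift-bot.  [the west bank: the cut-bot, the pack-bot, the scan-bot | the east bank: the grip-bot, the lift-bot, the weld-bot]
4. Farmer goes back to the west bank with the grip-bot.  [the west bank: the cut-bot, the grip-bot, the pack-bot, the scan-bot | the east bank: the lift-bot, the weld-bot]
5. Farmer goes to the east bank with the cut-bot and the grip-bot.  [the west bank: the pack-bot, the scan-bot | the east bank: the cut-bot, the grip-bot, the lift-bot, the weld-bot]
6. Farmer goes back to the west bank with the grip-bot.  [the west bank: the grip-bot, the pack-bot, the scan-bot | the east bank: the cut-bot, the lift-bot, the weld-bot]
7. Farmer goes to the east bank with the grip-bot and the pack-bot.  [the west bank: the scan-bot | the east bank: the cut-bot, the grip-bot, the lift-bot, the pack-bot, the weld-bot]
8. Farmer goes back to the west bank with the grip-bot.  [the west bank: the grip-bot, the scan-bot | the east bank: the cut-bot, the lift-bot, the pack-bot, the weld-bot]
9. Farmer goes to the east bank with the grip-bot and the scan-bot.  [the west bank: — | the east bank: the cut-bot, the grip-bot, the lift-bot, the pack-bot, the scan-bot, the weld-bot]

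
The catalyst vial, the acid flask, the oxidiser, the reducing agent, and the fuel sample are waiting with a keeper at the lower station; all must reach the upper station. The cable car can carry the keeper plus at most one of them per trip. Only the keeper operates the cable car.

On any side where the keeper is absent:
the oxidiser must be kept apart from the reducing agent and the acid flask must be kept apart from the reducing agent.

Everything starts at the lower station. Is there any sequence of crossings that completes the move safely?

Yes

1. Keeper goes to the upper station with the reducing agent.
2. Keeper goes back to the lower station alone.
3. Keeper goes to the upper station with the catalyst vial.
4. Keeper goes back to the lower station alone.
5. Keeper goes to the upper station with the acid flask.
6. Keeper goes back to the lower station with the reducing agent.
7. Keeper goes to the upper station with the oxidiser.
8. Keeper goes back to the lower station alone.
9. Keeper goes to the upper station with the fuel sample.
10. Keeper goes back to the lower station alone.
11. Keeper goes to the upper station with the reducing agent.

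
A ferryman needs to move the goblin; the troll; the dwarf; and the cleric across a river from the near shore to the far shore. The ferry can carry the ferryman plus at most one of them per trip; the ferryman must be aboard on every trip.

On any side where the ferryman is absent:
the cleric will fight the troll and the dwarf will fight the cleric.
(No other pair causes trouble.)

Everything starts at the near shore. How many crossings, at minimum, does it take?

Counting alone: the ferryman can take at most 1 across per trip to the far shore, so moving all 4 needs at least 4 loaded trips out, with a return between consecutive ones — at least 7 crossings.
The safety rule pushes this higher. Following every safe sequence of crossings, the most of the 4 that can be at the far shore as the ferry arrives there on crossing 7 is 3 — never all 4.
So no plan with fewer than 9 crossings exists, and this one achieves 9:
1. Ferryman goes to the far shore with the cleric.  [the near shore: the dwarf, the goblin, the troll | the far shore: the cleric]
2. Ferryman goes back to the near shore alone.  [the near shore: the dwarf, the goblin, the troll | the far shore: the cleric]
3. Ferryman goes to the far shore with the goblin.  [the near shore: the dwarf, the troll | the far shore: the cleric, the goblin]
4. Ferryman goes back to the near shore alone.  [the near shore: the dwarf, the troll | the far shore: the cleric, the goblin]
5. Ferryman goes to the far shore with the troll.  [the near shore: the dwarf | the far shore: the cleric, the goblin, the troll]
6. Ferryman goes back to the near shore with the cleric.  [the near shore: the cleric, the dwarf | the far shore: the goblin, the troll]
7. Ferryman goes to the far shore with the dwarf.  [the near shore: the cleric | the far shore: the dwarf, the goblin, the troll]
8. Ferryman goes back to the near shore alone.  [the near shore: the cleric | the far shore: the dwarf, the goblin, the troll]
9. Ferryman goes to the far shore with the cleric.  [the near shore: — | the far shore: the cleric, the dwarf, the goblin, the troll]

9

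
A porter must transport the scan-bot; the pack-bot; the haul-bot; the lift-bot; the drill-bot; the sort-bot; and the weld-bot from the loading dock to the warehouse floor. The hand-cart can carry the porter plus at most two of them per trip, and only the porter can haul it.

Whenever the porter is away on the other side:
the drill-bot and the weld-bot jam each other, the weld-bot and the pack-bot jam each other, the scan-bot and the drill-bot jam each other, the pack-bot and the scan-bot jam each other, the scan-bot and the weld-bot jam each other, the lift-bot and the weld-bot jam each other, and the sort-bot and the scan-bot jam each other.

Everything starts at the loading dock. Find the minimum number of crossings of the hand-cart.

11

Counting alone: the porter can take at most 2 across per trip to the warehouse floor, so moving all 7 needs at least 4 loaded trips out, with a return between consecutive ones — at least 7 crossings.
The safety rule pushes this higher. Following every safe sequence of crossings, the most of the 7 that can be at the warehouse floor as the hand-cart arrives there on crossings 7, 9 is 5, 6 respectively — never all 7.
So no plan with fewer than 11 crossings exists, and this one achieves 11:
1. Porter goes to the warehouse floor with the scan-bot and the weld-bot.  [the loading dock: the drill-bot, the haul-bot, the lift-bot, the pack-bot, the sort-bot | the warehouse floor: the scan-bot, the weld-bot]
2. Porter goes back to the loading dock with the scan-bot.  [the loading dock: the drill-bot, the haul-bot, the lift-bot, the pack-bot, the scan-bot, the sort-bot | the warehouse floor: the weld-bot]
3. Porter goes to the warehouse floor with the haul-bot and the scan-bot.  [the loading dock: the drill-bot, the lift-bot, the pack-bot, the sort-bot | the warehouse floor: the haul-bot, the scan-bot, the weld-bot]
4. Porter goes back to the loading dock with the scan-bot.  [the loading dock: the drill-bot, the lift-bot, the pack-bot, the scan-bot, the sort-bot | the warehouse floor: the haul-bot, the weld-bot]
5. Porter goes to the warehouse floor with the lift-bot and the scan-bot.  [the loading dock: the drill-bot, the pack-bot, the sort-bot | the warehouse floor: the haul-bot, the lift-bot, the scan-bot, the weld-bot]
6. Porter goes back to the loading dock with the weld-bot.  [the loading dock: the drill-bot, the pack-bot, the sort-bot, the weld-bot | the warehouse floor: the haul-bot, the lift-bot, the scan-bot]
7. Porter goes to the warehouse floor with the drill-bot and the pack-bot.  [the loading dock: the sort-bot, the weld-bot | the warehouse floor: the drill-bot, the haul-bot, the lift-bot, the pack-bot, the scan-bot]
8. Porter goes back to the loading dock with the scan-bot.  [the loading dock: the scan-bot, the sort-bot, the weld-bot | the warehouse floor: the drill-bot, the haul-bot, the lift-bot, the pack-bot]
9. Porter goes to the warehouse floor with the scan-bot and the sort-bot.  [the loading dock: the weld-bot | the warehouse floor: the drill-bot, the haul-bot, the lift-bot, the pack-bot, the scan-bot, the sort-bot]
10. Porter goes back to the loading dock with the scan-bot.  [the loading dock: the scan-bot, the weld-bot | the warehouse floor: the drill-bot, the haul-bot, the lift-bot, the pack-bot, the sort-bot]
11. Porter goes to the warehouse floor with the scan-bot and the weld-bot.  [the loading dock: — | the warehouse floor: the drill-bot, the haul-bot, the lift-bot, the pack-bot, the scan-bot, the sort-bot, the weld-bot]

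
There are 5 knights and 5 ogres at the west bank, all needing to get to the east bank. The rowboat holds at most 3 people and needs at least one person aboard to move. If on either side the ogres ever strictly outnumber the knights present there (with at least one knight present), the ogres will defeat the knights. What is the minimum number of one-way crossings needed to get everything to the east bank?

Counting alone: each trip to the east bank takes at most 3 across and each return brings at least 1 back, so after t trips out (and t−1 returns) at most 3t − (t−1) of the 10 are across; that first reaches 10 at t = 5, so at least 9 crossings are needed.
The safety rule pushes this higher. Following every safe sequence of crossings, the most of the 10 that can be at the east bank as the rowboat arrives there on crossing 9 is 9 — never all 10.
So no plan with fewer than 11 crossings exists, and this one achieves 11:
1. 2 ogres → the east bank.  (the west bank: 5K 3O; the east bank: 0K 2O)
2. 1 ogre ← the west bank.  (the west bank: 5K 4O; the east bank: 0K 1O)
3. 3 ogres → the east bank.  (the west bank: 5K 1O; the east bank: 0K 4O)
4. 1 ogre ← the west bank.  (the west bank: 5K 2O; the east bank: 0K 3O)
5. 3 knights → the east bank.  (the west bank: 2K 2O; the east bank: 3K 3O)
6. 1 knight and 1 ogre ← the west bank.  (the west bank: 3K 3O; the east bank: 2K 2O)
7. 3 knights → the east bank.  (the west bank: 0K 3O; the east bank: 5K 2O)
8. 1 ogre ← the west bank.  (the west bank: 0K 4O; the east bank: 5K 1O)
9. 2 ogres → the east bank.  (the west bank: 0K 2O; the east bank: 5K 3O)
10. 1 ogre ← the west bank.  (the west bank: 0K 3O; the east bank: 5K 2O)
11. 3 ogres → the east bank.  (the west bank: 0K 0O; the east bank: 5K 5O)

11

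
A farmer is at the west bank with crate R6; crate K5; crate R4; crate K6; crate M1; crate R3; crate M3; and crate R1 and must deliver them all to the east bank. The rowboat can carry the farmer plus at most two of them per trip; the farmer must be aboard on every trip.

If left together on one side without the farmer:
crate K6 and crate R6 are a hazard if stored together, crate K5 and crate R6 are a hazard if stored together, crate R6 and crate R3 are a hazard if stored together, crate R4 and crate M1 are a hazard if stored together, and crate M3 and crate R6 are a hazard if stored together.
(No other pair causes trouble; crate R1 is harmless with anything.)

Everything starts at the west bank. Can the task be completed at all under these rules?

1. Farmer goes to the east bank with crate R4 and crate R6.  [the west bank: crate K5, crate K6, crate M1, crate M3, crate R1, crate R3 | the east bank: crate R4, crate R6]
2. Farmer goes back to the west bank alone.  [the west bank: crate K5, crate K6, crate M1, crate M3, crate R1, crate R3 | the east bank: crate R4, crate R6]
3. Farmer goes to the east bank with crate R1.  [the west bank: crate K5, crate K6, crate M1, crate M3, crate R3 | the east bank: crate R1, crate R4, crate R6]
4. Farmer goes back to the west bank alone.  [the west bank: crate K5, crate K6, crate M1, crate M3, crate R3 | the east bank: crate R1, crate R4, crate R6]
5. Farmer goes to the east bank with crate K5 and crate K6.  [the west bank: crate M1, crate M3, crate R3 | the east bank: crate K5, crate K6, crate R1, crate R4, crate R6]
6. Farmer goes back to the west bank with crate R6.  [the west bank: crate M1, crate M3, crate R3, crate R6 | the east bank: crate K5, crate K6, crate R1, crate R4]
7. Farmer goes to the east bank with crate M3 and crate R3.  [the west bank: crate M1, crate R6 | the east bank: crate K5, crate K6, crate M3, crate R1, crate R3, crate R4]
8. Farmer goes back to the west bank alone.  [the west bank: crate M1, crate R6 | the east bank: crate K5, crate K6, crate M3, crate R1, crate R3, crate R4]
9. Farmer goes to the east bank with crate M1 and crate R6.  [the west bank: — | the east bank: crate K5, crate K6, crate M1, crate M3, crate R1, crate R3, crate R4, crate R6]

Yes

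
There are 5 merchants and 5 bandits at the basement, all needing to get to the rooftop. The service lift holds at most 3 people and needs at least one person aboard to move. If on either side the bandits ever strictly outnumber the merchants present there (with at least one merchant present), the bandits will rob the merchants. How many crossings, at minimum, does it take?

11

Counting alone: each trip to the rooftop takes at most 3 across and each return brings at least 1 back, so after t trips out (and t−1 returns) at most 3t − (t−1) of the 10 are across; that first reaches 10 at t = 5, so at least 9 crossings are needed.
The safety rule pushes this higher. Following every safe sequence of crossings, the most of the 10 that can be at the rooftop as the service lift arrives there on crossing 9 is 9 — never all 10.
So no plan with fewer than 11 crossings exists, and this one achieves 11:
1. 2 bandits → the rooftop.  (the basement: 5M 3B; the rooftop: 0M 2B)
2. 1 bandit ← the basement.  (the basement: 5M 4B; the rooftop: 0M 1B)
3. 3 bandits → the rooftop.  (the basement: 5M 1B; the rooftop: 0M 4B)
4. 1 bandit ← the basement.  (the basement: 5M 2B; the rooftop: 0M 3B)
5. 3 merchants → the rooftop.  (the basement: 2M 2B; the rooftop: 3M 3B)
6. 1 merchant and 1 bandit ← the basement.  (the basement: 3M 3B; the rooftop: 2M 2B)
7. 3 merchants → the rooftop.  (the basement: 0M 3B; the rooftop: 5M 2B)
8. 1 bandit ← the basement.  (the basement: 0M 4B; the rooftop: 5M 1B)
9. 2 bandits → the rooftop.  (the basement: 0M 2B; the rooftop: 5M 3B)
10. 1 bandit ← the basement.  (the basement: 0M 3B; the rooftop: 5M 2B)
11. 3 bandits → the rooftop.  (the basement: 0M 0B; the rooftop: 5M 5B)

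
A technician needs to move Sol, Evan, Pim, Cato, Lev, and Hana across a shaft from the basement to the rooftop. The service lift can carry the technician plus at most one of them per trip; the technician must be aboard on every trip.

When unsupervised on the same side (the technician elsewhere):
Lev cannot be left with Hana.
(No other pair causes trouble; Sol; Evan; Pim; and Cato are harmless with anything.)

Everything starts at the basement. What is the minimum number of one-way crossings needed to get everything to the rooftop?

Counting alone: the technician can take at most 1 across per trip to the rooftop, so moving all 6 needs at least 6 loaded trips out, with a return between consecutive ones — at least 11 crossings.
The plan below uses exactly 11 crossings, so it is optimal:
1. Technician goes to the rooftop with Lev.  [the basement: Cato, Evan, Hana, Pim, Sol | the rooftop: Lev]
2. Technician goes back to the basement alone.  [the basement: Cato, Evan, Hana, Pim, Sol | the rooftop: Lev]
3. Technician goes to the rooftop with Sol.  [the basement: Cato, Evan, Hana, Pim | the rooftop: Lev, Sol]
4. Technician goes back to the basement alone.  [the basement: Cato, Evan, Hana, Pim | the rooftop: Lev, Sol]
5. Technician goes to the rooftop with Evan.  [the basement: Cato, Hana, Pim | the rooftop: Evan, Lev, Sol]
6. Technician goes back to the basement alone.  [the basement: Cato, Hana, Pim | the rooftop: Evan, Lev, Sol]
7. Technician goes to the rooftop with Pim.  [the basement: Cato, Hana | the rooftop: Evan, Lev, Pim, Sol]
8. Technician goes back to the basement alone.  [the basement: Cato, Hana | the rooftop: Evan, Lev, Pim, Sol]
9. Technician goes to the rooftop with Cato.  [the basement: Hana | the rooftop: Cato, Evan, Lev, Pim, Sol]
10. Technician goes back to the basement alone.  [the basement: Hana | the rooftop: Cato, Evan, Lev, Pim, Sol]
11. Technician goes to the rooftop with Hana.  [the basement: — | the rooftop: Cato, Evan, Hana, Lev, Pim, Sol]

11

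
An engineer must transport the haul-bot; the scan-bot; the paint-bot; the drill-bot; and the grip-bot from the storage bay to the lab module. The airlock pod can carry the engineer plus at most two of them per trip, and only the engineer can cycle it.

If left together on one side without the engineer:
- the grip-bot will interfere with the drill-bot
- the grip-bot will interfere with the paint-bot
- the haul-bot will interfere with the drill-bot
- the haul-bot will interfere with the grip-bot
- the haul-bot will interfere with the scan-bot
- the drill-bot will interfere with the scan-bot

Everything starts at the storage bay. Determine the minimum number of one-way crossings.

impossible

Whatever the first load, the items left behind include a forbidden pair without the engineer. No opening move is safe, so no plan exists.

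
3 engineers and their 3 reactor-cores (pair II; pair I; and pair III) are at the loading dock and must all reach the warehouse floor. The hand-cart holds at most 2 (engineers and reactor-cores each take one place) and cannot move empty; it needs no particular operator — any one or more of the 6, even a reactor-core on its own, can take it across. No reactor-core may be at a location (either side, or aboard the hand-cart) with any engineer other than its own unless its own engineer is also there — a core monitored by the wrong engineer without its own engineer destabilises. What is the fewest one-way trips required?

11

Counting alone: each trip to the warehouse floor takes at most 2 across and each return brings at least 1 back, so after t trips out (and t−1 returns) at most 2t − (t−1) of the 6 are across; that first reaches 6 at t = 5, so at least 9 crossings are needed.
The safety rule pushes this higher. Following every safe sequence of crossings, the most of the 6 that can be at the warehouse floor as the hand-cart arrives there on crossing 9 is 5 — never all 6.
So no plan with fewer than 11 crossings exists, and this one achieves 11:
1. engineer II and reactor-core II cross → the warehouse floor.
2. engineer II crosses ← the loading dock.
3. reactor-core I and reactor-core III cross → the warehouse floor.
4. reactor-core II crosses ← the loading dock.
5. engineer I and engineer III cross → the warehouse floor.
6. engineer I and reactor-core I cross ← the loading dock.
7. engineer I and engineer II cross → the warehouse floor.
8. reactor-core III crosses ← the loading dock.
9. reactor-core I and reactor-core II cross → the warehouse floor.
10. engineer III crosses ← the loading dock.
11. engineer III and reactor-core III cross → the warehouse floor.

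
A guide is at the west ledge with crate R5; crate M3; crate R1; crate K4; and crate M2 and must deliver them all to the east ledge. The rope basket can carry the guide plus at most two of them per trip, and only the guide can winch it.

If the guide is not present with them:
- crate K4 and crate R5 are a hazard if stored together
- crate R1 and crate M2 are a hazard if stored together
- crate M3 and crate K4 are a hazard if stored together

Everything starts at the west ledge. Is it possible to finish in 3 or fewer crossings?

No

Counting alone: the guide can take at most 2 across per trip to the east ledge, so moving all 5 needs at least 3 loaded trips out, with a return between consecutive ones — at least 5 crossings.
Since 3 < 5, 3 crossings cannot be enough. (The shortest complete plan in fact takes 5:)
1. Guide goes to the east ledge with crate K4 and crate R1.
2. Guide goes back to the west ledge alone.
3. Guide goes to the east ledge with crate M3 and crate R5.
4. Guide goes back to the west ledge with crate K4.
5. Guide goes to the east ledge with crate K4 and crate M2.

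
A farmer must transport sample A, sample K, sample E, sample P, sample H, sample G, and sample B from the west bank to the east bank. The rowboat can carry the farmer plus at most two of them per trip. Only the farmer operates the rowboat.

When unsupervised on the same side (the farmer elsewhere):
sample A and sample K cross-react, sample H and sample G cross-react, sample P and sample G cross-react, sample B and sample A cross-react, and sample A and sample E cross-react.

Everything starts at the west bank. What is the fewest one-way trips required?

9

Counting alone: the farmer can take at most 2 across per trip to the east bank, so moving all 7 needs at least 4 loaded trips out, with a return between consecutive ones — at least 7 crossings.
The safety rule pushes this higher. Following every safe sequence of crossings, the most of the 7 that can be at the east bank as the rowboat arrives there on crossing 7 is 6 — never all 7.
So no plan with fewer than 9 crossings exists, and this one achieves 9:
1. Farmer goes to the east bank with sample A and sample G.  [the west bank: sample B, sample E, sample H, sample K, sample P | the east bank: sample A, sample G]
2. Farmer goes back to the west bank alone.  [the west bank: sample B, sample E, sample H, sample K, sample P | the east bank: sample A, sample G]
3. Farmer goes to the east bank with sample K.  [the west bank: sample B, sample E, sample H, sample P | the east bank: sample A, sample G, sample K]
4. Farmer goes back to the west bank with sample A.  [the west bank: sample A, sample B, sample E, sample H, sample P | the east bank: sample G, sample K]
5. Farmer goes to the east bank with sample B and sample E.  [the west bank: sample A, sample H, sample P | the east bank: sample B, sample E, sample G, sample K]
6. Farmer goes back to the west bank alone.  [the west bank: sample A, sample H, sample P | the east bank: sample B, sample E, sample G, sample K]
7. Farmer goes to the east bank with sample H and sample P.  [the west bank: sample A | the east bank: sample B, sample E, sample G, sample H, sample K, sample P]
8. Farmer goes back to the west bank with sample G.  [the west bank: sample A, sample G | the east bank: sample B, sample E, sample H, sample K, sample P]
9. Farmer goes to the east bank with sample A and sample G.  [the west bank: — | the east bank: sample A, sample B, sample E, sample G, sample H, sample K, sample P]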